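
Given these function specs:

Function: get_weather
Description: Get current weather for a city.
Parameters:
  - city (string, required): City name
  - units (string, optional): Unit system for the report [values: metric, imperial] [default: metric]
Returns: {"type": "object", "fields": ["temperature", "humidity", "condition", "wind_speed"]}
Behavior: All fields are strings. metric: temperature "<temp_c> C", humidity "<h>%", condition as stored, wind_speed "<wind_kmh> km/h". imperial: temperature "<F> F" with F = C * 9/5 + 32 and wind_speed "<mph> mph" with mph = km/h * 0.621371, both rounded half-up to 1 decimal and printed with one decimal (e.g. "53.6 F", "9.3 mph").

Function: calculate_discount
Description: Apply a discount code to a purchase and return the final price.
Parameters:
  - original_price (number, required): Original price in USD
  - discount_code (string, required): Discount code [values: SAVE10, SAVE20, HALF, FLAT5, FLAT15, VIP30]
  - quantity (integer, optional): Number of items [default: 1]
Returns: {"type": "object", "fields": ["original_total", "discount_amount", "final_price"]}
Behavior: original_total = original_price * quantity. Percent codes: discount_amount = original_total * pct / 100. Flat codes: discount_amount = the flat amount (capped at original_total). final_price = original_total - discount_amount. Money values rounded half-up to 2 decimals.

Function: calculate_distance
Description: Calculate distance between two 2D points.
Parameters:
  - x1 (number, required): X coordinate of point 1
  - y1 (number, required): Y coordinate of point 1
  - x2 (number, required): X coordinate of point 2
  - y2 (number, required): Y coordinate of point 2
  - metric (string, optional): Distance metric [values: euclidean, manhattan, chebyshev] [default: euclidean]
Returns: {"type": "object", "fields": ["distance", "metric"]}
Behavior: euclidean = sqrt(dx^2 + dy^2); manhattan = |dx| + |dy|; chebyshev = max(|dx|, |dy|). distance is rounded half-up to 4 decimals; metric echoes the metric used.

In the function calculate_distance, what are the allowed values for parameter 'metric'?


The calculate_distance spec declares:
  - metric (string, optional): Distance metric [values: euclidean, manhattan, chebyshev] [default: euclidean]
Allowed values:
euclidean, manhattan, chebyshev


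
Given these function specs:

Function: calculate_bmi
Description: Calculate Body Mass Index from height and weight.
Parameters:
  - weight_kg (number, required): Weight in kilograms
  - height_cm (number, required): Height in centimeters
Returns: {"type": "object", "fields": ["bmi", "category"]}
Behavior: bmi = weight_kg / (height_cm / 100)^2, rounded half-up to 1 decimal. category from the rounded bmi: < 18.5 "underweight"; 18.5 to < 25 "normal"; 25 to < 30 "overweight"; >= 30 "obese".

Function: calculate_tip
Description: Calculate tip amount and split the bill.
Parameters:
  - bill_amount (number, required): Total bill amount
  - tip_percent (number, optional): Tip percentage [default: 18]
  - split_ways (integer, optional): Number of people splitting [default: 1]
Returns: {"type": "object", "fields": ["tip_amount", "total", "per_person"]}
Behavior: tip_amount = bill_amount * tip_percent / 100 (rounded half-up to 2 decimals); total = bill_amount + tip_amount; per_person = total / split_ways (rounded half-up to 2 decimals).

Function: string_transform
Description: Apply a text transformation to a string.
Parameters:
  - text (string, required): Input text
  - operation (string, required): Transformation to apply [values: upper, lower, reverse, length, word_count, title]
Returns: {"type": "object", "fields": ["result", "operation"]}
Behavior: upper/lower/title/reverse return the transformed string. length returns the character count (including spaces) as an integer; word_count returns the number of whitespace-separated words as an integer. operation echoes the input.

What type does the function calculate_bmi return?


The calculate_bmi spec declares Returns: {"type": "object", "fields": ["bmi", "category"]}
Type:
object


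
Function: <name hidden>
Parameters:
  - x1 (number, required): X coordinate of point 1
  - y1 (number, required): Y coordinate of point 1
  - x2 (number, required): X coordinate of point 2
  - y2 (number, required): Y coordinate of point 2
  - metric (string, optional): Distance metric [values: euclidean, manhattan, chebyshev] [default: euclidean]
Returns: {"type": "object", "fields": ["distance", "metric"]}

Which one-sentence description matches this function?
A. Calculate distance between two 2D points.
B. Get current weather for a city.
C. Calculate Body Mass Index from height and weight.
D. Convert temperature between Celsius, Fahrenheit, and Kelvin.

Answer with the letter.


Parameters x1, y1, x2, y2, metric and return ["distance", "metric"] fit: Calculate distance between two 2D points.
A


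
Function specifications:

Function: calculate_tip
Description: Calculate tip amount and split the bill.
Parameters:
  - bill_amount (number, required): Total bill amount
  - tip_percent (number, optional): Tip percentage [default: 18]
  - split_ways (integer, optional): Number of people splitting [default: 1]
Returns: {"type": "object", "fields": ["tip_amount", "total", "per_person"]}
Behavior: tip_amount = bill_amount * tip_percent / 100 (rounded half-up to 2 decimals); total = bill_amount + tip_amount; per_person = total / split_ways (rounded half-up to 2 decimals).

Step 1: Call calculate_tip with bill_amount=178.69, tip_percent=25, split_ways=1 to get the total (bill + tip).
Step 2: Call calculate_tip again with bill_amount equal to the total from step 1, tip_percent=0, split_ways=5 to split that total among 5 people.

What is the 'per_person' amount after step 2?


Step 1: calculate_tip(bill_amount=178.69, tip_percent=25, split_ways=1)
  tip_amount = 178.69 * 25/100 = 44.6725 -> 44.67
  total = 178.69 + 44.67 = 223.36
  per_person = 223.36 / 1 = 223.36 -> 223.36
  -> total = 223.36
Step 2: calculate_tip(bill_amount=223.36, tip_percent=0, split_ways=5)
  tip_amount = 223.36 * 0/100 = 0 -> 0.00
  total = 223.36 + 0.00 = 223.36
  per_person = 223.36 / 5 = 44.672 -> 44.67
  -> per_person = 44.67
$44.67


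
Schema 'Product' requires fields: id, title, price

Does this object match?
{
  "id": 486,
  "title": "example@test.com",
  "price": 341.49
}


Checking required fields... All present.
Valid - all required fields present


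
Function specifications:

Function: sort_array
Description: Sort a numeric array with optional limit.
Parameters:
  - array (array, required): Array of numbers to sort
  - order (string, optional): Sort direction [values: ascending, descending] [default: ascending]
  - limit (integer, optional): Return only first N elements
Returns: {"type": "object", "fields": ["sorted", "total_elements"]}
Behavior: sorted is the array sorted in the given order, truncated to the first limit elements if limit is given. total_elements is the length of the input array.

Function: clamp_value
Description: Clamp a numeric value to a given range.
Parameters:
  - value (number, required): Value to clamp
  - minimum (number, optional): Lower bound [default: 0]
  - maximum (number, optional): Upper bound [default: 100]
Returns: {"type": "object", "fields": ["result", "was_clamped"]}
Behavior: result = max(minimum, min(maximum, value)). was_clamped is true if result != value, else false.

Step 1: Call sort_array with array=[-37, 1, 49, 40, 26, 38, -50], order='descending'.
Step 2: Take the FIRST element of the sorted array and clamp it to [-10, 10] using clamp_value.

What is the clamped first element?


Step 1: sort_array(order=descending)
  sorted: [49, 40, 38, 26, 1, -37, -50]
  -> first element = 49
Step 2: clamp_value(value=49, minimum=-10, maximum=10)
  result = max(-10, min(10, 49)) = max(-10, 10) = 10
  was_clamped = (10 != 49) = true
  -> result = 10
10


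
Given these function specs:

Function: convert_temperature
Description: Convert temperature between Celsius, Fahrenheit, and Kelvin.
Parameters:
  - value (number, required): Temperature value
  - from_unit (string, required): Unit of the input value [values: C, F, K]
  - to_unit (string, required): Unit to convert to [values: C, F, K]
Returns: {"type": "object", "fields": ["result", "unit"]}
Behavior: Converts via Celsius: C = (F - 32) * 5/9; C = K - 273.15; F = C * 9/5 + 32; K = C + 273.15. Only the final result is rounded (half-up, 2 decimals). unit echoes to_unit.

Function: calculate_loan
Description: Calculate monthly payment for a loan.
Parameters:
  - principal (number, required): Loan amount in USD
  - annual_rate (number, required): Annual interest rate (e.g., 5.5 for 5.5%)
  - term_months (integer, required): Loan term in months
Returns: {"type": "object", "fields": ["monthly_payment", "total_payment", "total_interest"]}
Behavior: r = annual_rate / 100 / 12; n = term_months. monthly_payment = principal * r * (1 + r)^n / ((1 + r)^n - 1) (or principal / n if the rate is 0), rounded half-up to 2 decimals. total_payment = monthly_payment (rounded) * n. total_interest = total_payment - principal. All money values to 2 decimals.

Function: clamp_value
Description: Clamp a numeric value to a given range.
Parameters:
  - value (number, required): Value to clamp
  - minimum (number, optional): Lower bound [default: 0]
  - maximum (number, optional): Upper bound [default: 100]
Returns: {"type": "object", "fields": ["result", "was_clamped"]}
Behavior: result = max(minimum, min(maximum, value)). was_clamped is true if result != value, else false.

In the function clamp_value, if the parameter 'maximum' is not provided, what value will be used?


The clamp_value spec declares:
  - maximum (number, optional): Upper bound [default: 100]
Default:
100


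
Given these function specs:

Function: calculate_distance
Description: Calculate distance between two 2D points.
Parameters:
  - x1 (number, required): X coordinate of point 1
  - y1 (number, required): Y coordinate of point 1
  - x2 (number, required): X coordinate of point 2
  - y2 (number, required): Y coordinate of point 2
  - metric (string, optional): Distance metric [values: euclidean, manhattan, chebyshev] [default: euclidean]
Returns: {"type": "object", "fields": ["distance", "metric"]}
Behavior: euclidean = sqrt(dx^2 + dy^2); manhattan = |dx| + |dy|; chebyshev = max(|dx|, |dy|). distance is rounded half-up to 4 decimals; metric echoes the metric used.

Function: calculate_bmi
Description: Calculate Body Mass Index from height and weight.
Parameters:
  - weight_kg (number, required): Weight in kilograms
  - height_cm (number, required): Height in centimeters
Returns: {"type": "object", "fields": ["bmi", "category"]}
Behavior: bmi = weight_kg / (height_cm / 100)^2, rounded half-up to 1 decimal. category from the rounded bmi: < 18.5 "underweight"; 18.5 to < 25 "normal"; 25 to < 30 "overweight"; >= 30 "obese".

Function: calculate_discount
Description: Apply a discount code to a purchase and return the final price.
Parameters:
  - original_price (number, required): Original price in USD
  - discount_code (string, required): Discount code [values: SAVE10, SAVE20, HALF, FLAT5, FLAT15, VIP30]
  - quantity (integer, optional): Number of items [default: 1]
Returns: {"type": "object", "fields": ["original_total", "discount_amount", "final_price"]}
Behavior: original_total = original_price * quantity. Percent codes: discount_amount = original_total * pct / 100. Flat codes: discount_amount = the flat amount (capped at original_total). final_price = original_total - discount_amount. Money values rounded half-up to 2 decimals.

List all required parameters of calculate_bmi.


Parameters of calculate_bmi and their required/optional flag:
  weight_kg: required
  height_cm: required
height_cm, weight_kg


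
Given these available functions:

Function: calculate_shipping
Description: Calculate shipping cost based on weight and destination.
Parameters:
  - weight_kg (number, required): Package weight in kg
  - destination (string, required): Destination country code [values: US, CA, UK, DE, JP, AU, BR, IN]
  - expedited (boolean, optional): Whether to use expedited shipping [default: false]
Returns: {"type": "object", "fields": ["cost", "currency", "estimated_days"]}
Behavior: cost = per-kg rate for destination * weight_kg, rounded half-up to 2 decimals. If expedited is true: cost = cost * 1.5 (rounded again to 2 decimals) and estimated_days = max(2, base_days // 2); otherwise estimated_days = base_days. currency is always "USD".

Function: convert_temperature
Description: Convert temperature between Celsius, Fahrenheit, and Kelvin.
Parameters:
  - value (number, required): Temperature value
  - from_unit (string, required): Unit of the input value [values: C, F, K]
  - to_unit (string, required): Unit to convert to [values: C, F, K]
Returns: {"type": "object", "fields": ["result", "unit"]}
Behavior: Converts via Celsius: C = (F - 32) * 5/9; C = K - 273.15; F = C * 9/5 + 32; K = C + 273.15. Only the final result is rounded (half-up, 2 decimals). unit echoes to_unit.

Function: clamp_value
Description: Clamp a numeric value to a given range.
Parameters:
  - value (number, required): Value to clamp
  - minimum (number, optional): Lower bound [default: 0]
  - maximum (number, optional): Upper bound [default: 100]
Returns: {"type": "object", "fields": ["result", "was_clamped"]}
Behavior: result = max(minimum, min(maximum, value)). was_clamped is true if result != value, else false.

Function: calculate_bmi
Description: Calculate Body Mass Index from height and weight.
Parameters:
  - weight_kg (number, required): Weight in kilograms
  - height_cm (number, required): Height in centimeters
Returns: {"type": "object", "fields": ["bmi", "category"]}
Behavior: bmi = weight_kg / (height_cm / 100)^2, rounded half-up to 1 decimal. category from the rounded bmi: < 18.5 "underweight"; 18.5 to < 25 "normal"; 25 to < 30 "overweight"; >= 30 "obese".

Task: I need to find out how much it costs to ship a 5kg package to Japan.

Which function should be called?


The task needs a function whose description is: Calculate shipping cost based on weight and destination.
calculate_shipping


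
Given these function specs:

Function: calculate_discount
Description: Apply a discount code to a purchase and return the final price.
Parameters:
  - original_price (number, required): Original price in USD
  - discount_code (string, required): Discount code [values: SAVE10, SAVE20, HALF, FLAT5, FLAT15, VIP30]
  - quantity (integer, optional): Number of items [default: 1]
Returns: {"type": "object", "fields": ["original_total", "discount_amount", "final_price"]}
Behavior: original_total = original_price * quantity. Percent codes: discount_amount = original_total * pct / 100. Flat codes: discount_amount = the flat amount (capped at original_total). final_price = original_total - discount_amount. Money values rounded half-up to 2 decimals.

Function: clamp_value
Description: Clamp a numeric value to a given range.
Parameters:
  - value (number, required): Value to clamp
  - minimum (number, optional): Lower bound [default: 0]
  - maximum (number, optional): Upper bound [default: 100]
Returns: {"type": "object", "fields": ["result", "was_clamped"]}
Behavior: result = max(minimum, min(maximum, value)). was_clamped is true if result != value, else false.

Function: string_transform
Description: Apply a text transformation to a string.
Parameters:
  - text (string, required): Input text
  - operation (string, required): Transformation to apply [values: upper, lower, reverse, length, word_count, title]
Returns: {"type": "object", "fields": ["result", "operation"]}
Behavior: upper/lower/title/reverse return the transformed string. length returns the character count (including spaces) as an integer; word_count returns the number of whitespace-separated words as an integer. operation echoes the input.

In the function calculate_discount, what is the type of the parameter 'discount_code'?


The calculate_discount spec declares:
  - discount_code (string, required): Discount code [values: SAVE10, SAVE20, HALF, FLAT5, FLAT15, VIP30]
Type:
string


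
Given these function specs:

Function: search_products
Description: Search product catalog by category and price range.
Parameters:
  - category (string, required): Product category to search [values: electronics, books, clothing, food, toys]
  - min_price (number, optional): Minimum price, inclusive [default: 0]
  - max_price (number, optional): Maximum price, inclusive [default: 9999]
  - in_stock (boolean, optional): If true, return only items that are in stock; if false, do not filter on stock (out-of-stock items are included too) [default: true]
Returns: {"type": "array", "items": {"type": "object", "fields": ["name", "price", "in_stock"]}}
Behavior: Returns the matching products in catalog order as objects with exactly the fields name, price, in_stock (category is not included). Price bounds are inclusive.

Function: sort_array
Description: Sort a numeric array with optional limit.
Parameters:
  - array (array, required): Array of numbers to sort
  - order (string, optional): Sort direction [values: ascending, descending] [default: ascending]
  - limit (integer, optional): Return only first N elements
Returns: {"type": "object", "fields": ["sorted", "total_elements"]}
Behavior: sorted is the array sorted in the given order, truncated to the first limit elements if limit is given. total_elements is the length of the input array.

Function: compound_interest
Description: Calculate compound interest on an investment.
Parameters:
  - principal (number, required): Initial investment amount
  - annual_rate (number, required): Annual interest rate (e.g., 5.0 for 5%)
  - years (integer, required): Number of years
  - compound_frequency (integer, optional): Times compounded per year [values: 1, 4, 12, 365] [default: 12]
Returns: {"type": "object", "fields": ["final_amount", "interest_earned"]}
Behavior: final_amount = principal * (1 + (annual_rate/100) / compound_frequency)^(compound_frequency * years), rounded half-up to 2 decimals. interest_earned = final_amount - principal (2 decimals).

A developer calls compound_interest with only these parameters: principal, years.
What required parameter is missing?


Required parameters: principal, annual_rate, years
Provided: principal, years
Missing: annual_rate
annual_rate


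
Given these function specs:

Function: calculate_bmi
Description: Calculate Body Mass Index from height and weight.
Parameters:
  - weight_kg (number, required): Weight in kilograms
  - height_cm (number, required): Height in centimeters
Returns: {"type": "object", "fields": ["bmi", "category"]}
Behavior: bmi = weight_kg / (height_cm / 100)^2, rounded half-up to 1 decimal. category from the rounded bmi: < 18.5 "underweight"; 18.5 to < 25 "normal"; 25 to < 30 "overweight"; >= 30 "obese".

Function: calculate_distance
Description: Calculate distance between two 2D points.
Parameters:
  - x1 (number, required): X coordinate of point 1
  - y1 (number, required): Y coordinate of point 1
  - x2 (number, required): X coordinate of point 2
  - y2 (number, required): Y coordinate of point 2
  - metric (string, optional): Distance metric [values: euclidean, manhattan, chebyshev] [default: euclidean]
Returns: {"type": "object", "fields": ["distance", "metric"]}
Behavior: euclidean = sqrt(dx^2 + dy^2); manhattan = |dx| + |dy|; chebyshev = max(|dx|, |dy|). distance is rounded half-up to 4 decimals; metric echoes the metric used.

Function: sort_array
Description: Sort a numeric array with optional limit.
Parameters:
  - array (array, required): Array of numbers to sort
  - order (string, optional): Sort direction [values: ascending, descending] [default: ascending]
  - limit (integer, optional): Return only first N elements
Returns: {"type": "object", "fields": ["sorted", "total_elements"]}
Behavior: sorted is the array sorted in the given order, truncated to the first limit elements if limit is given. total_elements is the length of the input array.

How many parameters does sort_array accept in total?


Parameters of sort_array: array (required), order (optional), limit (optional)
Total:
3


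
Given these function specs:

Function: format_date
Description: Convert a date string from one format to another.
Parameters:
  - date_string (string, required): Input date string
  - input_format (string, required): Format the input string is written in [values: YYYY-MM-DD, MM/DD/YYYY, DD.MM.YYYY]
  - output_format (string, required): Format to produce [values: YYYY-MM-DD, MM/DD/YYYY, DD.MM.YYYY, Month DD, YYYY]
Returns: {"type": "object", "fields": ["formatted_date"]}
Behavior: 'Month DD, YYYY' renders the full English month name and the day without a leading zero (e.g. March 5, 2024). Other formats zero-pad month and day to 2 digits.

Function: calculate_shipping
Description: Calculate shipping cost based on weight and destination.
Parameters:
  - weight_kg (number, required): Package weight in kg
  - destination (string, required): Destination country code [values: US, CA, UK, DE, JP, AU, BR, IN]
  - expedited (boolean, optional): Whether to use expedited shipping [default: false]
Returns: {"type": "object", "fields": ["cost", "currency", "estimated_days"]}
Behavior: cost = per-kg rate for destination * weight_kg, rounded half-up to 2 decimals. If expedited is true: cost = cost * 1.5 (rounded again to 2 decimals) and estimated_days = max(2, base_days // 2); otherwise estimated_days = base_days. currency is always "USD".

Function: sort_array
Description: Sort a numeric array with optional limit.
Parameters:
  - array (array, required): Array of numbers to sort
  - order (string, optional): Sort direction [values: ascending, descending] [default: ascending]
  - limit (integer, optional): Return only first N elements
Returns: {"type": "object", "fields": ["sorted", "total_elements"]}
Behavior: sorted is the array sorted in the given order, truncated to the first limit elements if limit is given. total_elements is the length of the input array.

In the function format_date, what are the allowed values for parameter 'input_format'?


The format_date spec declares:
  - input_format (string, required): Format the input string is written in [values: YYYY-MM-DD, MM/DD/YYYY, DD.MM.YYYY]
Allowed values:
YYYY-MM-DD, MM/DD/YYYY, DD.MM.YYYY


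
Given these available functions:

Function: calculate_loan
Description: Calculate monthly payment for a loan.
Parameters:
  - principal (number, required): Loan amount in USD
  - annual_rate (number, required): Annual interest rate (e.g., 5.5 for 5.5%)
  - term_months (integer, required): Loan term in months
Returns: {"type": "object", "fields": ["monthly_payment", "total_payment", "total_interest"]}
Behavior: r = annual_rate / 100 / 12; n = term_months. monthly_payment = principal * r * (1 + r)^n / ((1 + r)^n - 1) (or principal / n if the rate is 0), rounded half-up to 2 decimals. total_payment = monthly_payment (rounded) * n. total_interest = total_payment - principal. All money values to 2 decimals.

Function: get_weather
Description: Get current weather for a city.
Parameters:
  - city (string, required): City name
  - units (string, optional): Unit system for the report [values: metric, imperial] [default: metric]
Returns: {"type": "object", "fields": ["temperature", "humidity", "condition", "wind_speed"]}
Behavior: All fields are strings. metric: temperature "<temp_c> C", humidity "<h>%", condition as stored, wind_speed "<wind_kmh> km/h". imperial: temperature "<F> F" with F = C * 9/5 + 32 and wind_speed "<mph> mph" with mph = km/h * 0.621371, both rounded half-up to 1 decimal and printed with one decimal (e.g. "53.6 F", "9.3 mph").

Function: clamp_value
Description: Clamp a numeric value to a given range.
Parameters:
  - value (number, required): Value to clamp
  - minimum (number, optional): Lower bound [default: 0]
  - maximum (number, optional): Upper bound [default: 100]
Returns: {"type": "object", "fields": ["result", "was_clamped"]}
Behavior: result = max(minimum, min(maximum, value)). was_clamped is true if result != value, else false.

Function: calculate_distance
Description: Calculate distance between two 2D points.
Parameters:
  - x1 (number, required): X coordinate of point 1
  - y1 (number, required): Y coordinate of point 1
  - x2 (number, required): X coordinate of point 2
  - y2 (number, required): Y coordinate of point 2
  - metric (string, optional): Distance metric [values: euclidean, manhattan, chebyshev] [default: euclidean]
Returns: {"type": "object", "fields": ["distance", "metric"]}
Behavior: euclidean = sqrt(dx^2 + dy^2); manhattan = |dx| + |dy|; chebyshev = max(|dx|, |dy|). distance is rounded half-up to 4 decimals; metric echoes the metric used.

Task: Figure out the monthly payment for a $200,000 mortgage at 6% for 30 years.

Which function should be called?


The task needs a function whose description is: Calculate monthly payment for a loan.
calculate_loan


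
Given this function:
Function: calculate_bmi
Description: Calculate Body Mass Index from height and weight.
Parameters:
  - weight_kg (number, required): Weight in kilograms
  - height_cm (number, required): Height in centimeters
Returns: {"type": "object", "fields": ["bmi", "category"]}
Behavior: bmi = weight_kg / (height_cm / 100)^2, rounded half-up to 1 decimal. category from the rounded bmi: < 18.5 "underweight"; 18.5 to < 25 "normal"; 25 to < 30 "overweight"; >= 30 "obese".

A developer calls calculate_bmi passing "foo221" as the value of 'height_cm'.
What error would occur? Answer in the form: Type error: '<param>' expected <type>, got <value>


Spec: 'height_cm' is declared as number; "foo221" is a string.
Type error: 'height_cm' expected number, got "foo221"


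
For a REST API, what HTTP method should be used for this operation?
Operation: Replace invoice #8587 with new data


GET = read, POST = create, PUT = update/replace, DELETE = remove
This operation is an update/replace.
PUT


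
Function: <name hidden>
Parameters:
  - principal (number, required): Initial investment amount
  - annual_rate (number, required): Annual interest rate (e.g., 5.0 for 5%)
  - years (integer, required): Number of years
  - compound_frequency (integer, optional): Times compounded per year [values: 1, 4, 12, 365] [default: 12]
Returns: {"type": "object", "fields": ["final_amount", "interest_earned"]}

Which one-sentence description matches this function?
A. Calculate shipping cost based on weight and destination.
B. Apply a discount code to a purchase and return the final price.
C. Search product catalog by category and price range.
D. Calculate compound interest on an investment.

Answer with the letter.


Parameters principal, annual_rate, years, compound_frequency and return ["final_amount", "interest_earned"] fit: Calculate compound interest on an investment.
D


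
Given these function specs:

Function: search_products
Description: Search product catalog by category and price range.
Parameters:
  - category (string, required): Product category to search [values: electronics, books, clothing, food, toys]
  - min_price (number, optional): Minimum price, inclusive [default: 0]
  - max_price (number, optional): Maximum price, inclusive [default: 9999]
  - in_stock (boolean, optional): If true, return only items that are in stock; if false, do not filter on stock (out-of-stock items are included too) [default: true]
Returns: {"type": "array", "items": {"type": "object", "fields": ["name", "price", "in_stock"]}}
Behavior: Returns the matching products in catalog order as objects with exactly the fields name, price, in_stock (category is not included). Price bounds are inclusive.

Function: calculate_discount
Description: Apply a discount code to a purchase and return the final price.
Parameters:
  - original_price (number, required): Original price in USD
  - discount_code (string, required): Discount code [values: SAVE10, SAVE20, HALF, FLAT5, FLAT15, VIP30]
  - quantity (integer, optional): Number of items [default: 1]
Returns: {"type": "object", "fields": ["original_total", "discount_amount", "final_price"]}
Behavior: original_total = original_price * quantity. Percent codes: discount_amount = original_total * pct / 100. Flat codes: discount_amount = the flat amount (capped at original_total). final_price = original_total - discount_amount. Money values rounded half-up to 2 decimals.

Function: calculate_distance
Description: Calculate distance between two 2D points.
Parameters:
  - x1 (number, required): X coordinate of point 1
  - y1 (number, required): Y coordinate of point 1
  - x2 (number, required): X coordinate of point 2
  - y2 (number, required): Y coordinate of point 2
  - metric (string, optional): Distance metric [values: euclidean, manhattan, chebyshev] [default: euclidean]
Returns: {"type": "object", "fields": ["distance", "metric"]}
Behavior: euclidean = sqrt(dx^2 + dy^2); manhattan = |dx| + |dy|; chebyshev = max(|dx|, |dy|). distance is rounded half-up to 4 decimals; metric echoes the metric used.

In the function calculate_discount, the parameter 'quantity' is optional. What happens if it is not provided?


The calculate_discount spec declares:
  - quantity (integer, optional): Number of items [default: 1]
It defaults to 1


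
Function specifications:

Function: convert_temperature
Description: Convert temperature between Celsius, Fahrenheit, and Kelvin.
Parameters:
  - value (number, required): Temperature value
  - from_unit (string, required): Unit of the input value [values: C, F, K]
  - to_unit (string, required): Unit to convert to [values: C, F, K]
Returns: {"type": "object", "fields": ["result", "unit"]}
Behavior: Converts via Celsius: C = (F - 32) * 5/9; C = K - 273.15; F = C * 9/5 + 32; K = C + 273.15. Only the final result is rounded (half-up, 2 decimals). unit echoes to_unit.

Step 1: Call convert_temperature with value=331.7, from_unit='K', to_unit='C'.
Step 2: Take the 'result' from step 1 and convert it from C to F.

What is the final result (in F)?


Step 1: convert_temperature(value=331.7, from_unit=K, to_unit=C)
  To C: 331.7 - 273.15 = 58.55
  Target is C: 58.55
  Round to 2 decimals: 58.55
  -> result = 58.55 C
Step 2: convert_temperature(value=58.55, from_unit=C, to_unit=F)
  Input already in C: 58.55
  To F: 58.55 * 9/5 + 32 = 137.39
  Round to 2 decimals: 137.39
  -> result = 137.39 F
137.39 F


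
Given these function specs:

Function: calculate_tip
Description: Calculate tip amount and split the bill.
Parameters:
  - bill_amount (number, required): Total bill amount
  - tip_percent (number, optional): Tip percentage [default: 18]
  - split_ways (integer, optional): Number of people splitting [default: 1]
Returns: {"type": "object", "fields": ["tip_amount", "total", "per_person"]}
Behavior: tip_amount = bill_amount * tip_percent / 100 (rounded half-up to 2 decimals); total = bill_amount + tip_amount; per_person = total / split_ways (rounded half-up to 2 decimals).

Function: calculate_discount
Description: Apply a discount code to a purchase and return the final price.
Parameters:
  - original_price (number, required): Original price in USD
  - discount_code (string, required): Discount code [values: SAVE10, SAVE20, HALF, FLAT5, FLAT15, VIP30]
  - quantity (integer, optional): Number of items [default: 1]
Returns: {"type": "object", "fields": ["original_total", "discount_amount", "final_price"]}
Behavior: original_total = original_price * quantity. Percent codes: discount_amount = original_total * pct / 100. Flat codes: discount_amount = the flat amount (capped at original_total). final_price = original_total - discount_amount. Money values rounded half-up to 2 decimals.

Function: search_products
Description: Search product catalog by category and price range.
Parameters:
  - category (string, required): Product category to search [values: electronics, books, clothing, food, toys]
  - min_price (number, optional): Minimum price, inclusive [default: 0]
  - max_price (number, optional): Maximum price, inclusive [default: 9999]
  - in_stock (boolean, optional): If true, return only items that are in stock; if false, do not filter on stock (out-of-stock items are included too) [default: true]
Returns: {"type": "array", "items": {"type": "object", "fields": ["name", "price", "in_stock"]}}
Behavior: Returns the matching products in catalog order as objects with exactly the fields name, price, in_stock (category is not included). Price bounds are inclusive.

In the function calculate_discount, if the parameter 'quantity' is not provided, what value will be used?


The calculate_discount spec declares:
  - quantity (integer, optional): Number of items [default: 1]
Default:
1


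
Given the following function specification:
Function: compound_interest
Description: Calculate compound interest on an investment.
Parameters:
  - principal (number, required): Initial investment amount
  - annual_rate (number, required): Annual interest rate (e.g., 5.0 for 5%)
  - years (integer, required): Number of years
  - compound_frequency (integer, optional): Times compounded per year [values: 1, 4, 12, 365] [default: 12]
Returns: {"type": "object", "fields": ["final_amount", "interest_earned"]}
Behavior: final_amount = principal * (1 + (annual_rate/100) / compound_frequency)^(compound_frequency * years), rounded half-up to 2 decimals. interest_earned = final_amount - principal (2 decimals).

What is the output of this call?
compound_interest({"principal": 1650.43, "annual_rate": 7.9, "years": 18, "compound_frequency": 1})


rate per period = 7.9/100/1 = 0.079 (keep full precision); periods = 1 * 18 = 18
(1 + 0.079)^18 = 3.92994076
final_amount = 1650.43 * 3.92994076 = 6486.092135 -> 6486.09
interest_earned = 6486.09 - 1650.43 = 4835.66
Output:
{"final_amount": 6486.09, "interest_earned": 4835.66}


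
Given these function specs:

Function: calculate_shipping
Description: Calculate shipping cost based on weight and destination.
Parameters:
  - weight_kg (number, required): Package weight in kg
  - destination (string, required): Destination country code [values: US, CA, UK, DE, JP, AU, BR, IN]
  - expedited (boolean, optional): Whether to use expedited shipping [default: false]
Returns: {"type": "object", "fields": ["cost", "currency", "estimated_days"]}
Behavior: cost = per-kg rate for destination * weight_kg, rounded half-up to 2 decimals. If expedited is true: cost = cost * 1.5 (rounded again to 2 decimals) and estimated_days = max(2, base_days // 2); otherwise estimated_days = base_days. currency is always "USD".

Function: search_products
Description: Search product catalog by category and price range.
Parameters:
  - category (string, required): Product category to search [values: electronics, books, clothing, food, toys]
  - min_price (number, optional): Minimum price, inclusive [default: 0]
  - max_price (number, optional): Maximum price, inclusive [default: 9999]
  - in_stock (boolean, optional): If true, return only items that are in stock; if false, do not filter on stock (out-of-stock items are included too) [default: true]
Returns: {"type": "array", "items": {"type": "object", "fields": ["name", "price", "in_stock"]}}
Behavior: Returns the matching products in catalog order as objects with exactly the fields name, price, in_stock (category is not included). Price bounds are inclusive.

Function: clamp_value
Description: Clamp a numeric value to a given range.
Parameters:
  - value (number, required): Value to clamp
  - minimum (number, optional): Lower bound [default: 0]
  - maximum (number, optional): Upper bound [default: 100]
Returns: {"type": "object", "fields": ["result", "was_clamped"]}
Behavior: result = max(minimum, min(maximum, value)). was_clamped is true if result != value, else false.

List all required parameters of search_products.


Parameters of search_products and their required/optional flag:
  category: required
  min_price: optional
  max_price: optional
  in_stock: optional
category


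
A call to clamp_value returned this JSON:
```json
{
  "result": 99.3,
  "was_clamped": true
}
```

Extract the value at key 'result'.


99.3


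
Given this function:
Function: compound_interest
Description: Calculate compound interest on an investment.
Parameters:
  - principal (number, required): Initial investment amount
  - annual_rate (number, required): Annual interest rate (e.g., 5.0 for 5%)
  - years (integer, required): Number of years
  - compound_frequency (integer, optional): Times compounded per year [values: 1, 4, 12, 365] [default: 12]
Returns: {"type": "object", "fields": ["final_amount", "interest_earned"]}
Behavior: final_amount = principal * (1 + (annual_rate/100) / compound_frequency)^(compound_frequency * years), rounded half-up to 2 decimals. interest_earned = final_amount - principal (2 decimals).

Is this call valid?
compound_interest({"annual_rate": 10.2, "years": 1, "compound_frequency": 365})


Checking required parameters...
Missing required parameter: principal
Invalid - missing required parameter 'principal'


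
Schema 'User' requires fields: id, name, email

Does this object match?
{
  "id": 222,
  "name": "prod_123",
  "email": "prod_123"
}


Checking required fields... All present.
Valid - all required fields present


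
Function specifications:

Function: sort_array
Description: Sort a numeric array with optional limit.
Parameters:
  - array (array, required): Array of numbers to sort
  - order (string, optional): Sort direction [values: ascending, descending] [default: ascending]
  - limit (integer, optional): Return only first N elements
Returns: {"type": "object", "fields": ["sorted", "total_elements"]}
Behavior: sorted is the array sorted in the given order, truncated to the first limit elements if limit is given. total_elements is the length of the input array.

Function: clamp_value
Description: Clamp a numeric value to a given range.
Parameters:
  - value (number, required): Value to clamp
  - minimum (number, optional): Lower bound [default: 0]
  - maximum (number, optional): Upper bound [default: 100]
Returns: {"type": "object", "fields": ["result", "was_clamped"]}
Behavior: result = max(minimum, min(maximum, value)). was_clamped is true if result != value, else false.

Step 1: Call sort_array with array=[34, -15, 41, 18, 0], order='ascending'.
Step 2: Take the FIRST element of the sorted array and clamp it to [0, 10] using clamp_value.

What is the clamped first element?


Step 1: sort_array(order=ascending)
  sorted: [-15, 0, 18, 34, 41]
  -> first element = -15
Step 2: clamp_value(value=-15, minimum=0, maximum=10)
  result = max(0, min(10, -15)) = max(0, -15) = 0
  was_clamped = (0 != -15) = true
  -> result = 0
0


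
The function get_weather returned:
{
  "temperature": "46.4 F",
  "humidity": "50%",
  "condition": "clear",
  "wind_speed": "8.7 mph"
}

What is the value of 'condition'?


clear


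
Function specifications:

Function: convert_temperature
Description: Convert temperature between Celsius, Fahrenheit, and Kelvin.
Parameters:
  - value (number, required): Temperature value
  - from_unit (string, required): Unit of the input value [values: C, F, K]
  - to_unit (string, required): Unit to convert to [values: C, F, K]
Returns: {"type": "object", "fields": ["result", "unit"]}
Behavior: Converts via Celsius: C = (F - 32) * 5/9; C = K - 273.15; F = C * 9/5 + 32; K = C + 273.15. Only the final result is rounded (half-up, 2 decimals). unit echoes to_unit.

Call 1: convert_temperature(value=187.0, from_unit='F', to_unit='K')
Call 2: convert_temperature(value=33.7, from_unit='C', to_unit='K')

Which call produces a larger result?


Call 1:
  To C: (187 - 32) * 5/9 = 86.111111
  To K: 86.111111 + 273.15 = 359.261111
  Round to 2 decimals: 359.26
  -> 359.26 K
Call 2:
  Input already in C: 33.7
  To K: 33.7 + 273.15 = 306.85
  Round to 2 decimals: 306.85
  -> 306.85 K
Call 1 (359.26 K)


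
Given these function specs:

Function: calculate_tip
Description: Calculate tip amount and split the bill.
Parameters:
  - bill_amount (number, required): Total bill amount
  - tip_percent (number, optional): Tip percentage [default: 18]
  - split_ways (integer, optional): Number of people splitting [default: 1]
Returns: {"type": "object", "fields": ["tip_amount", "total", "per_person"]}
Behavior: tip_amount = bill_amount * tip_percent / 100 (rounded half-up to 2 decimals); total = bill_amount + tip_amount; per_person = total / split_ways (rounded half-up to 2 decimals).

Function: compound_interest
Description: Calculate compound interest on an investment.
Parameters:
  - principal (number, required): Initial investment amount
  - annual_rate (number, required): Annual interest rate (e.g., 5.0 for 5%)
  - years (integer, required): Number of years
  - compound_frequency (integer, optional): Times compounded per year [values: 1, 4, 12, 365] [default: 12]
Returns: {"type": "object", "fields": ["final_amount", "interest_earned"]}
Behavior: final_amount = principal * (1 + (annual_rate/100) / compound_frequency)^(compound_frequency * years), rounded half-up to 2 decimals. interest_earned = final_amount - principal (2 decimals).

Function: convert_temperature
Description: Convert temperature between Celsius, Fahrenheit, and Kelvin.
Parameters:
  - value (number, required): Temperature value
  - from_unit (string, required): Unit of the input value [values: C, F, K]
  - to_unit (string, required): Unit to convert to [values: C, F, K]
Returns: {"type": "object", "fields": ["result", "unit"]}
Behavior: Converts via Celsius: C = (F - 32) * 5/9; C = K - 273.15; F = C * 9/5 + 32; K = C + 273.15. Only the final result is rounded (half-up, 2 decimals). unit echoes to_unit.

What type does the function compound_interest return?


The compound_interest spec declares Returns: {"type": "object", "fields": ["final_amount", "interest_earned"]}
Type:
object
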